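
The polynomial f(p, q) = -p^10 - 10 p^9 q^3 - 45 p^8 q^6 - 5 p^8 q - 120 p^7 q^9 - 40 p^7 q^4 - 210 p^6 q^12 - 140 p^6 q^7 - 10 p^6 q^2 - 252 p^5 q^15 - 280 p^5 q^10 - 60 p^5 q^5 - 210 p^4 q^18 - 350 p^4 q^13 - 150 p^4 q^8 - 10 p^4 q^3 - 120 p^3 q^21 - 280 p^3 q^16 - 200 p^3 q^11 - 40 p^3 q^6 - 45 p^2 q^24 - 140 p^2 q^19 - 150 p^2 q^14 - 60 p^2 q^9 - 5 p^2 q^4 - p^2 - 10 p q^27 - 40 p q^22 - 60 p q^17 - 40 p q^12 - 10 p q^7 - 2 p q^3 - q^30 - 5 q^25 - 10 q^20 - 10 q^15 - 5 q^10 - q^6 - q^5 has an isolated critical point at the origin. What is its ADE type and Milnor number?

Type A4, Milnor number mu = 4.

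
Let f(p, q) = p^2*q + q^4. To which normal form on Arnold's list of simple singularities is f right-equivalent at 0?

The Hessian of f at 0 has rank 0. Corank 2; j^3 = p^2*q has shape L^2 M (L != M), so D-series; mu = 5 gives D_5.

D_{5}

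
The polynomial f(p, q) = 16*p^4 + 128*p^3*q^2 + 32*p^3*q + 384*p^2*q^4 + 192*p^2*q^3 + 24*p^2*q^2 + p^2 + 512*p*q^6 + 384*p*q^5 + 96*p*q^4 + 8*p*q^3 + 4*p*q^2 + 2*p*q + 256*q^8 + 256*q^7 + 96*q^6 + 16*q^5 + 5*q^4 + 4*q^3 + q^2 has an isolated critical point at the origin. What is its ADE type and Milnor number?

The Hessian of f at 0 has rank 1. Corank 1: A-series; mu = 3 gives A_3.

Type A_3, Milnor number mu = 3.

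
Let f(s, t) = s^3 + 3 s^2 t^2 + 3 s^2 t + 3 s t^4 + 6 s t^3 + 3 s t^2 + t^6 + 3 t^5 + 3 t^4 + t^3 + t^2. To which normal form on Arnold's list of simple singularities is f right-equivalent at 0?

A_2

The Hessian of f at 0 is [[0, 0], [0, 2]] with rank 1, so corank 1. A Groebner basis of the Jacobian ideal J(f) in C{s,t} is {s^2, t}; counting standard monomials gives mu = 2. Corank 1: A-series; mu = 2 gives A_2.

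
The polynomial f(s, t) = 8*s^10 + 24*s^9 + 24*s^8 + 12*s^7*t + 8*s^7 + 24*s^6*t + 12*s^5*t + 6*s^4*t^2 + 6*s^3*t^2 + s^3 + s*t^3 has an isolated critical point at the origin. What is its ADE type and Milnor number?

Type E_7, Milnor number mu = 7.

The Hessian of f at 0 has rank 0. Corank 2; j^3 = s^3 is a perfect cube, so E-series; the 4-jet and mu = 7 give E_7.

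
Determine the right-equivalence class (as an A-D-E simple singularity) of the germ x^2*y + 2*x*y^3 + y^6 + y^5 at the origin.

D_7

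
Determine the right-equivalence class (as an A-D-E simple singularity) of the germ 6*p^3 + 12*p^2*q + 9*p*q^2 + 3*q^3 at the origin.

D_4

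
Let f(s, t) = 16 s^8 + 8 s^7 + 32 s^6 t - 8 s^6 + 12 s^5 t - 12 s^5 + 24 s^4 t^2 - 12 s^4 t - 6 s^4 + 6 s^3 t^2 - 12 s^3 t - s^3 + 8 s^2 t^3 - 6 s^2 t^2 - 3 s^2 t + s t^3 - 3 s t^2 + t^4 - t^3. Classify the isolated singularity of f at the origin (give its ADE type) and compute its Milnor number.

Type E_7, Milnor number mu = 7.

The Hessian of f at 0 is [[0, 0], [0, 0]] with rank 0, so corank 2. A Groebner basis of the Jacobian ideal J(f) in C{s,t} is {-3*s^2/26 - 3*s*t/13 + t^4 + t^3/26 - 3*t^2/26, s^3 + 21*s^2/26 + 21*s*t/13 + 19*t^3/26 + 21*t^2/26, s^2*t - s^2/2 - s*t - 5*t^3/6 - t^2/2, 3*s^2/13 + s*t^2 + 6*s*t/13 + 12*t^3/13 + 3*t^2/13}; counting standard monomials gives mu = 7. Corank 2; j^3 = -(s + t)^3 is a perfect cube, so E-series; the 4-jet and mu = 7 give E_7.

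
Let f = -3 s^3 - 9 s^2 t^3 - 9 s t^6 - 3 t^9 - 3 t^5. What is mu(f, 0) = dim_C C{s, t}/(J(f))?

8

The Hessian of f at 0 is [[0, 0], [0, 0]] with rank 0, so corank 2. A Groebner basis of the Jacobian ideal J(f) in C{s,t} is {s^2/2 + s*t^3, t^4, s^3, s^2*t}; counting standard monomials gives mu = 8. Corank 2; j^3 = -3*s^3 is a perfect cube, so E-series; the 5-jet and mu = 8 give E_8.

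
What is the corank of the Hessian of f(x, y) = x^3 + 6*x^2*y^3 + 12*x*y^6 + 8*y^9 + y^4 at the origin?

2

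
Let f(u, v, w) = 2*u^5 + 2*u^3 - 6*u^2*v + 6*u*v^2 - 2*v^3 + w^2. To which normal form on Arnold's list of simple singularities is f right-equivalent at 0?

E_{8}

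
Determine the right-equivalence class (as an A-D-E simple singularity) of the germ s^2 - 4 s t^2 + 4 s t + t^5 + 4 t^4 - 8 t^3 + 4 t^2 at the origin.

A_4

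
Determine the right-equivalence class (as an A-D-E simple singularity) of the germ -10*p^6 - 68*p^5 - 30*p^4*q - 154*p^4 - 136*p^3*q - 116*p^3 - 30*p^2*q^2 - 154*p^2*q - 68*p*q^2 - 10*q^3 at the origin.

D_{4}

The Hessian of f at 0 has rank 0. Corank 2; j^3 = -2*(2*p + q)*(29*p^2 + 24*p*q + 5*q^2) splits into three distinct lines over C (the quadratic factor has nonzero discriminant), so D_4.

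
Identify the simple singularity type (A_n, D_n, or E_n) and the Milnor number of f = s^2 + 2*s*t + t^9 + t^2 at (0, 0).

Type A8, Milnor number mu = 8.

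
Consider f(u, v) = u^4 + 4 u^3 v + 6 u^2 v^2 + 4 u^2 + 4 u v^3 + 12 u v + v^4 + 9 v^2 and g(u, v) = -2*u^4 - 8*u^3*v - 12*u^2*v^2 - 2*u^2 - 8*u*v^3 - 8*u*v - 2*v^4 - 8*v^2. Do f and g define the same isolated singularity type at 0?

Yes.

The Hessian of f at 0 is [[8, 12], [12, 18]] with rank 1, so corank 1. A Groebner basis of the Jacobian ideal J(f) in C{u,v} is {v^3, u + 3*v/2}; counting standard monomials gives mu = 3. Corank 1: A-series; mu = 3 gives A_3. The Hessian of g at 0 is [[-4, -8], [-8, -16]] with rank 1, so corank 1. A Groebner basis of the Jacobian ideal J(g) in C{u,v} is {v^3, u + 2*v}; counting standard monomials gives mu = 3. Corank 1: A-series; mu = 3 gives A_3. Both have type A_3, hence right-equivalent.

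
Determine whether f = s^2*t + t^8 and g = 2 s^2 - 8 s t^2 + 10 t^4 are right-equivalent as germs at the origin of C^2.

The Hessian of f at 0 has rank 0. Corank 2; j^3 = s^2*t has shape L^2 M (L != M), so D-series; mu = 9 gives D_9. The Hessian of g at 0 has rank 1. Corank 1: A-series; mu = 3 gives A_3. f is D_9 but g is A_3, hence not right-equivalent.

No.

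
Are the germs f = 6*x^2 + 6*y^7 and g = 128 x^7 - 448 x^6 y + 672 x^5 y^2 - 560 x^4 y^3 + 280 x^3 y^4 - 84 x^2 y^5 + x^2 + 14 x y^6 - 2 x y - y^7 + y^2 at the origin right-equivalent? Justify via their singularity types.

The Hessian of f at 0 is [[12, 0], [0, 0]] with rank 1, so corank 1. A Groebner basis of the Jacobian ideal J(f) in C{x,y} is {y^6, x}; counting standard monomials gives mu = 6. Corank 1: A-series; mu = 6 gives A_6. The Hessian of g at 0 is [[2, -2], [-2, 2]] with rank 1, so corank 1. A Groebner basis of the Jacobian ideal J(g) in C{x,y} is {y^6, x - y}; counting standard monomials gives mu = 6. Corank 1: A-series; mu = 6 gives A_6. Both have type A_6, hence right-equivalent.

Yes.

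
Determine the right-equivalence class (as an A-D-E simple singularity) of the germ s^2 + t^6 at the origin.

A_5

The Hessian of f at 0 has rank 1. Corank 1: A-series; mu = 5 gives A_5.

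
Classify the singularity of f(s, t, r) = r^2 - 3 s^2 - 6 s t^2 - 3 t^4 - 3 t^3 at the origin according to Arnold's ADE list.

A_2

The Hessian of f at 0 is [[-6, 0, 0], [0, 0, 0], [0, 0, 2]] with rank 2, so corank 1. A Groebner basis of the Jacobian ideal J(f) in C{s,t,r} is {t^2, s, r}; counting standard monomials gives mu = 2. Corank 1: A-series; mu = 2 gives A_2.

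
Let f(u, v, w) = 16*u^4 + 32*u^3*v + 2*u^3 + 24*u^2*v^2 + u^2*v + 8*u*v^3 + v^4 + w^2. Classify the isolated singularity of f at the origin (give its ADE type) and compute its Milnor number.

Type D_{5}, Milnor number mu = 5.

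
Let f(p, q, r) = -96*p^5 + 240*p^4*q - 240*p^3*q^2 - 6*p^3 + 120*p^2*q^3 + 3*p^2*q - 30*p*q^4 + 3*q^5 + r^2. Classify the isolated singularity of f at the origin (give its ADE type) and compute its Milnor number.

Type D_{6}, Milnor number mu = 6.

The Hessian of f at 0 is [[0, 0, 0], [0, 0, 0], [0, 0, 2]] with rank 1, so corank 2. A Groebner basis of the Jacobian ideal J(f) in C{p,q,r} is {p*q/10 + q^4, p*q^2, p^2 - p*q/2, r}; counting standard monomials gives mu = 6. Corank 2; j^3 = -3*p^2*(2*p - q) has shape L^2 M (L != M), so D-series; mu = 6 gives D_6.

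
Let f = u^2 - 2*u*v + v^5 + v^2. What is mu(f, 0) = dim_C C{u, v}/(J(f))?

The Hessian of f at 0 is [[2, -2], [-2, 2]] with rank 1, so corank 1. A Groebner basis of the Jacobian ideal J(f) in C{u,v} is {v^4, u - v}; counting standard monomials gives mu = 4. Corank 1: A-series; mu = 4 gives A_4.

4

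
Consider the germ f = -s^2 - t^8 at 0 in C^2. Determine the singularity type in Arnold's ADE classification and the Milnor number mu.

Type A_{7}, Milnor number mu = 7.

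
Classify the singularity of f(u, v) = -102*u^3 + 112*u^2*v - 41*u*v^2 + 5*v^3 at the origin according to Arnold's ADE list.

D_{4}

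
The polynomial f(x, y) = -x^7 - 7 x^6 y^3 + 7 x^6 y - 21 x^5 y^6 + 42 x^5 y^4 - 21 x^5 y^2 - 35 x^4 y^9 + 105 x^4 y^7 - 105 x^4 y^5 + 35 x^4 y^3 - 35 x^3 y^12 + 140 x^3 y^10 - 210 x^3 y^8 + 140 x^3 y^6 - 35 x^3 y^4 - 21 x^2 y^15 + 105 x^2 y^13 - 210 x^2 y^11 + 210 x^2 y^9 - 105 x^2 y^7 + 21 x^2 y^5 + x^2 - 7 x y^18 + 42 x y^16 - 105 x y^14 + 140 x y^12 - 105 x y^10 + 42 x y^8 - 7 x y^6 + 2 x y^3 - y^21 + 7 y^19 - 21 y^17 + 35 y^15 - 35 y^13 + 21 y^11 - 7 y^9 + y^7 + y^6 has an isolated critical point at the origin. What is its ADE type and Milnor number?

Type A_{6}, Milnor number mu = 6.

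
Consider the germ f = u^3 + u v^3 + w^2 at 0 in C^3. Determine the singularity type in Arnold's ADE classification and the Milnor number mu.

Type E_7, Milnor number mu = 7.

The Hessian of f at 0 has rank 1. Corank 2; j^3 = u^3 is a perfect cube, so E-series; the 4-jet and mu = 7 give E_7.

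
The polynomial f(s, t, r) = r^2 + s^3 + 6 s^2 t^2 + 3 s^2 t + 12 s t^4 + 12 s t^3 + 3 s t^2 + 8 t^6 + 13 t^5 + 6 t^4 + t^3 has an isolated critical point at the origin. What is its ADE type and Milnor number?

Type E8, Milnor number mu = 8.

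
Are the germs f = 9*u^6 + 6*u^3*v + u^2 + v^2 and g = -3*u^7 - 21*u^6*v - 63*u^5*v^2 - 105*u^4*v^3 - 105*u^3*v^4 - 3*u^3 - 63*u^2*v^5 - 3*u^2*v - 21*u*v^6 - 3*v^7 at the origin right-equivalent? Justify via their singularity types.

The Hessian of f at 0 is [[2, 0], [0, 2]] with rank 2, so corank 0. A Groebner basis of the Jacobian ideal J(f) in C{u,v} is {u, v}; counting standard monomials gives mu = 1. Corank 0: nondegenerate Morse point, so A_1. The Hessian of g at 0 is [[0, 0], [0, 0]] with rank 0, so corank 2. A Groebner basis of the Jacobian ideal J(g) in C{u,v} is {-u*v/7 + v^6, u*v^2, u^2 + u*v}; counting standard monomials gives mu = 8. Corank 2; j^3 = -3*u^2*(u + v) has shape L^2 M (L != M), so D-series; mu = 8 gives D_8. f is A_1 but g is D_8, hence not right-equivalent.

No.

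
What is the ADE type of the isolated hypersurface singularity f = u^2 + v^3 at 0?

The Hessian of f at 0 has rank 1. Corank 1: A-series; mu = 2 gives A_2.

A_2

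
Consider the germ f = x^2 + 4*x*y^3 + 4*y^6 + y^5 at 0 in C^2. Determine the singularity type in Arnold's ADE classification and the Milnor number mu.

The Hessian of f at 0 has rank 1. Corank 1: A-series; mu = 4 gives A_4.

Type A_{4}, Milnor number mu = 4.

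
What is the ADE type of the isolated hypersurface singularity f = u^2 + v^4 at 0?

A3

The Hessian of f at 0 has rank 1. Corank 1: A-series; mu = 3 gives A_3.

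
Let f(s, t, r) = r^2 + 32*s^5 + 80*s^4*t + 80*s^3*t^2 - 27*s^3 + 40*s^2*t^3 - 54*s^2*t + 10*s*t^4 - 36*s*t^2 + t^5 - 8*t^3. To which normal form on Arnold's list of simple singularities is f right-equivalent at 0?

The Hessian of f at 0 has rank 1. Corank 2; j^3 = -(3*s + 2*t)^3 is a perfect cube, so E-series; the 5-jet and mu = 8 give E_8.

E8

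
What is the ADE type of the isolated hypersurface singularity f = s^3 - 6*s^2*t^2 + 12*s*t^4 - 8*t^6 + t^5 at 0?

E_8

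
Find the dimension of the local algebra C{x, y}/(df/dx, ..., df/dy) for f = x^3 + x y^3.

7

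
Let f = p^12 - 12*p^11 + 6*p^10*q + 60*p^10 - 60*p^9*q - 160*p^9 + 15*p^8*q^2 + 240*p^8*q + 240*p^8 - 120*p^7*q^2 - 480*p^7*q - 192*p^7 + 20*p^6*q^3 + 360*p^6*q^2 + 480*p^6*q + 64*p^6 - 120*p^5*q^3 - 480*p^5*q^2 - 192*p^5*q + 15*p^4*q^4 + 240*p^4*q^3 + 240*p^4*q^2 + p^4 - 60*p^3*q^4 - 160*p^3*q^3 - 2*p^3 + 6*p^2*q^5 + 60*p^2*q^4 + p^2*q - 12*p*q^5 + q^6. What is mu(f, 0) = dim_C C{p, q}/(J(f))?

7

The Hessian of f at 0 has rank 0. Corank 2; j^3 = -p^2*(2*p - q) has shape L^2 M (L != M), so D-series; mu = 7 gives D_7.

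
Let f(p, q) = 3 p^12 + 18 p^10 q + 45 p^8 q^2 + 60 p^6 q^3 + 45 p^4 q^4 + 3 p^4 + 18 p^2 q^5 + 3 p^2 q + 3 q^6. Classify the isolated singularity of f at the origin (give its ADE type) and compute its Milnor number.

Type D7, Milnor number mu = 7.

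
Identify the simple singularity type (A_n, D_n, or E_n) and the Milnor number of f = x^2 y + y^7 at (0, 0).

The Hessian of f at 0 is [[0, 0], [0, 0]] with rank 0, so corank 2. A Groebner basis of the Jacobian ideal J(f) in C{x,y} is {x^2/7 + y^6, x^3, x*y}; counting standard monomials gives mu = 8. Corank 2; j^3 = x^2*y has shape L^2 M (L != M), so D-series; mu = 8 gives D_8.

Type D8, Milnor number mu = 8.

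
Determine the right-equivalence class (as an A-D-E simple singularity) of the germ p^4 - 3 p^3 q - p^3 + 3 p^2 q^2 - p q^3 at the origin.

E_7

The Hessian of f at 0 is [[0, 0], [0, 0]] with rank 0, so corank 2. A Groebner basis of the Jacobian ideal J(f) in C{p,q} is {3*p^2 + q^4 + q^3, p^3, p^2*q - p^2 - q^3/3, -2*p^2 + p*q^2 - 2*q^3/3}; counting standard monomials gives mu = 7. Corank 2; j^3 = -p^3 is a perfect cube, so E-series; the 4-jet and mu = 7 give E_7.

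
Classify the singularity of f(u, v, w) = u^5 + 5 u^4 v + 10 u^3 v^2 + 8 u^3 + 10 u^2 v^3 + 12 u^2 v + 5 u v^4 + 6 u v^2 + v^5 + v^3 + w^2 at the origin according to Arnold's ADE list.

The Hessian of f at 0 has rank 1. Corank 2; j^3 = (2*u + v)^3 is a perfect cube, so E-series; the 5-jet and mu = 8 give E_8.

E_8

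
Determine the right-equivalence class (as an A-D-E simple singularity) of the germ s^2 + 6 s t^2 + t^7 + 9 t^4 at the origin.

A_{6}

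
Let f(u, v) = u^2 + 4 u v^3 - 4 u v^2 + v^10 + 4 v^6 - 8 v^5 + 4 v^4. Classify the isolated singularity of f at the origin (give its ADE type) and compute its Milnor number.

Type A_9, Milnor number mu = 9.

The Hessian of f at 0 has rank 1. Corank 1: A-series; mu = 9 gives A_9.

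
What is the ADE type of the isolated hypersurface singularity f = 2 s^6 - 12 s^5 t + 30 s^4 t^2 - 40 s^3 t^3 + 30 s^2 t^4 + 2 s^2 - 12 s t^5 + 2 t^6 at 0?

The Hessian of f at 0 has rank 1. Corank 1: A-series; mu = 5 gives A_5.

A_{5}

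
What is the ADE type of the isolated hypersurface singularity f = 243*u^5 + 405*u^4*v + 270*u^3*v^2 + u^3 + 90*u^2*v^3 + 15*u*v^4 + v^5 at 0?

E_{8}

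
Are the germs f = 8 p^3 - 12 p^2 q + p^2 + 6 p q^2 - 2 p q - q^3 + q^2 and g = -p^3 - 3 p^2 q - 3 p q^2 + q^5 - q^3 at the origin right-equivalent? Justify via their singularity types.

The Hessian of f at 0 has rank 1. Corank 1: A-series; mu = 2 gives A_2. The Hessian of g at 0 has rank 0. Corank 2; j^3 = -(p + q)^3 is a perfect cube, so E-series; the 5-jet and mu = 8 give E_8. f is A_2 but g is E_8, hence not right-equivalent.

No.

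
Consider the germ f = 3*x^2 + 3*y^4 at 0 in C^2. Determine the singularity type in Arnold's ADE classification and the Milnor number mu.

Type A_{3}, Milnor number mu = 3.

The Hessian of f at 0 is [[6, 0], [0, 0]] with rank 1, so corank 1. A Groebner basis of the Jacobian ideal J(f) in C{x,y} is {y^3, x}; counting standard monomials gives mu = 3. Corank 1: A-series; mu = 3 gives A_3.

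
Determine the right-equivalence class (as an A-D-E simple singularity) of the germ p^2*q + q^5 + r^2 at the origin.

D_{6}

The Hessian of f at 0 has rank 1. Corank 2; j^3 = p^2*q has shape L^2 M (L != M), so D-series; mu = 6 gives D_6.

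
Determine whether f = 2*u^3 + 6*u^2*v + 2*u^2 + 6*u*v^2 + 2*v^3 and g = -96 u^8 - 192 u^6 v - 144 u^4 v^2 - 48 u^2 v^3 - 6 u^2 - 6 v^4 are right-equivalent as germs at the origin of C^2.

No.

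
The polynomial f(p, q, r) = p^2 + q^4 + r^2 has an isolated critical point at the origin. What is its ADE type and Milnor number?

The Hessian of f at 0 is [[2, 0, 0], [0, 0, 0], [0, 0, 2]] with rank 2, so corank 1. A Groebner basis of the Jacobian ideal J(f) in C{p,q,r} is {q^3, p, r}; counting standard monomials gives mu = 3. Corank 1: A-series; mu = 3 gives A_3.

Type A_{3}, Milnor number mu = 3.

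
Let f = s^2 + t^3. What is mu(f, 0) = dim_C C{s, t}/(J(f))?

The Hessian of f at 0 is [[2, 0], [0, 0]] with rank 1, so corank 1. A Groebner basis of the Jacobian ideal J(f) in C{s,t} is {t^2, s}; counting standard monomials gives mu = 2. Corank 1: A-series; mu = 2 gives A_2.

2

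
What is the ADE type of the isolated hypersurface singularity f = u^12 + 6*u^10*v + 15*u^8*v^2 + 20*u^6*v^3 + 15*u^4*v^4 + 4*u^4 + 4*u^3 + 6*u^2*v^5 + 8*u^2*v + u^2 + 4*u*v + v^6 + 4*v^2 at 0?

A_{5}

The Hessian of f at 0 has rank 1. Corank 1: A-series; mu = 5 gives A_5.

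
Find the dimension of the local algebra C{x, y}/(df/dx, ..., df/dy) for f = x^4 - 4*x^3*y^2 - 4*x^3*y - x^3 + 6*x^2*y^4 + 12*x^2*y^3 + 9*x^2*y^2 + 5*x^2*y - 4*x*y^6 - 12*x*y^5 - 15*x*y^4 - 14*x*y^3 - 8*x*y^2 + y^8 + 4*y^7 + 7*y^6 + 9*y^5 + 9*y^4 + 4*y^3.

5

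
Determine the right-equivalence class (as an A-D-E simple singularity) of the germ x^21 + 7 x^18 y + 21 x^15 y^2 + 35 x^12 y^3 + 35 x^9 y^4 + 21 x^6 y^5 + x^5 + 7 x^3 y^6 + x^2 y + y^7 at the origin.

D_{8}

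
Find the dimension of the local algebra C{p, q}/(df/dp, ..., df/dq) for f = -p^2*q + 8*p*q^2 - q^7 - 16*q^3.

8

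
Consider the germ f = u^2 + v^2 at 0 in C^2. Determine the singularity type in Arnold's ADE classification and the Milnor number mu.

Type A1, Milnor number mu = 1.

The Hessian of f at 0 is [[2, 0], [0, 2]] with rank 2, so corank 0. A Groebner basis of the Jacobian ideal J(f) in C{u,v} is {u, v}; counting standard monomials gives mu = 1. Corank 0: nondegenerate Morse point, so A_1.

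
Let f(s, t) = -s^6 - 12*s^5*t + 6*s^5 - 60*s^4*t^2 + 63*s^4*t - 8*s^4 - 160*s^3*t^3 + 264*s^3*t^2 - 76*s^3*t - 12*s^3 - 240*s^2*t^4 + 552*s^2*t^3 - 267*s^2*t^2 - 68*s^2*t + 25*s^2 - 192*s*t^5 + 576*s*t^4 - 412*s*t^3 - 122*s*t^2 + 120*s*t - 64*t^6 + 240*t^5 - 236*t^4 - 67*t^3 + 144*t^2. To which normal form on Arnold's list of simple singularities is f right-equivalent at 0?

A_2

The Hessian of f at 0 has rank 1. Corank 1: A-series; mu = 2 gives A_2.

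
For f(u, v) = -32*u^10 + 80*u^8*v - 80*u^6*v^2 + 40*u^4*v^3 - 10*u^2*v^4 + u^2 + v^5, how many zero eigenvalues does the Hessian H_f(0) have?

1

Hessian at 0 has rank 1.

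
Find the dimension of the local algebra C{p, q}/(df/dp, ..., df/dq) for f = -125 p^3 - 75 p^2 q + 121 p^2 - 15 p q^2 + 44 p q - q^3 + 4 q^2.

2

The Hessian of f at 0 has rank 1. Corank 1: A-series; mu = 2 gives A_2.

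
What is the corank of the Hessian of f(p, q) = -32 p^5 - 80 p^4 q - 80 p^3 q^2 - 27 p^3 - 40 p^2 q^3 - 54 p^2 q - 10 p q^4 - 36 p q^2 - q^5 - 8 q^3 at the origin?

2

The Hessian at 0 is [[0, 0], [0, 0]] of rank 0; hence corank 2.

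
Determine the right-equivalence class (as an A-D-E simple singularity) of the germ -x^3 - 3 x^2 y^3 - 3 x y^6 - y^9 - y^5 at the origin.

E_8

The Hessian of f at 0 is [[0, 0], [0, 0]] with rank 0, so corank 2. A Groebner basis of the Jacobian ideal J(f) in C{x,y} is {x^2/2 + x*y^3, y^4, x^3, x^2*y}; counting standard monomials gives mu = 8. Corank 2; j^3 = -x^3 is a perfect cube, so E-series; the 5-jet and mu = 8 give E_8.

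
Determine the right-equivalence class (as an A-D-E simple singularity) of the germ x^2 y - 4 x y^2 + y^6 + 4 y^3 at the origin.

D7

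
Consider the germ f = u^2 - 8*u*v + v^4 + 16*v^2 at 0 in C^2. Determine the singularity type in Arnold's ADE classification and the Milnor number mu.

Type A_{3}, Milnor number mu = 3.

The Hessian of f at 0 is [[2, -8], [-8, 32]] with rank 1, so corank 1. A Groebner basis of the Jacobian ideal J(f) in C{u,v} is {v^3, u - 4*v}; counting standard monomials gives mu = 3. Corank 1: A-series; mu = 3 gives A_3.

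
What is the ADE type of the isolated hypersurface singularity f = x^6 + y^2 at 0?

The Hessian of f at 0 has rank 1. Corank 1: A-series; mu = 5 gives A_5.

A_5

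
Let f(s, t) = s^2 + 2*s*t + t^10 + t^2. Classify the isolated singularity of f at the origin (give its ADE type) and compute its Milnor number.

The Hessian of f at 0 has rank 1. Corank 1: A-series; mu = 9 gives A_9.

Type A9, Milnor number mu = 9.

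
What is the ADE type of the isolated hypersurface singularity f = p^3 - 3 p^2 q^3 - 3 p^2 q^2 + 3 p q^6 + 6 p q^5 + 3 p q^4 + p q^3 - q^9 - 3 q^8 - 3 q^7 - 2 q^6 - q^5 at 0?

E_7

The Hessian of f at 0 is [[0, 0], [0, 0]] with rank 0, so corank 2. A Groebner basis of the Jacobian ideal J(f) in C{p,q} is {-p^2 + q^4 - q^3/3, p^3, p^2*q + p^2/3 + q^3/9, -p^2 + p*q^2 - q^3/3}; counting standard monomials gives mu = 7. Corank 2; j^3 = p^3 is a perfect cube, so E-series; the 4-jet and mu = 7 give E_7.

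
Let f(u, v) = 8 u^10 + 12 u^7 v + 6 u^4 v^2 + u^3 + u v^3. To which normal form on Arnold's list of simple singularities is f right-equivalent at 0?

E7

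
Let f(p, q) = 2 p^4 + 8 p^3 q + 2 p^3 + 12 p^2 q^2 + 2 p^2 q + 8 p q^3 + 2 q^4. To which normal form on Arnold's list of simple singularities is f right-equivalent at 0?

D_5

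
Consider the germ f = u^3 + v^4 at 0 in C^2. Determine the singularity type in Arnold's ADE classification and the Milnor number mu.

The Hessian of f at 0 has rank 0. Corank 2; j^3 = u^3 is a perfect cube, so E-series; the 4-jet and mu = 6 give E_6.

Type E_{6}, Milnor number mu = 6.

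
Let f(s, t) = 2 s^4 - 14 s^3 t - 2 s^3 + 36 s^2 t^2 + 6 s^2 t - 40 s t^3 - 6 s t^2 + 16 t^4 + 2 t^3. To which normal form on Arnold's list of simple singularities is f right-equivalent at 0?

E7

The Hessian of f at 0 has rank 0. Corank 2; j^3 = -2*(s - t)^3 is a perfect cube, so E-series; the 4-jet and mu = 7 give E_7.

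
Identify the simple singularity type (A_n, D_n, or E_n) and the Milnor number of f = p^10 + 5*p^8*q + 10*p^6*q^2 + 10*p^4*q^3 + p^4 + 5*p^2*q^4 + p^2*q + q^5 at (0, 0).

Type D6, Milnor number mu = 6.

The Hessian of f at 0 has rank 0. Corank 2; j^3 = p^2*q has shape L^2 M (L != M), so D-series; mu = 6 gives D_6.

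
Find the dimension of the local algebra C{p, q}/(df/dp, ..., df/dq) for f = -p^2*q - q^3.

4

The Hessian of f at 0 has rank 0. Corank 2; j^3 = -q*(p^2 + q^2) splits into three distinct lines over C (the quadratic factor has nonzero discriminant), so D_4.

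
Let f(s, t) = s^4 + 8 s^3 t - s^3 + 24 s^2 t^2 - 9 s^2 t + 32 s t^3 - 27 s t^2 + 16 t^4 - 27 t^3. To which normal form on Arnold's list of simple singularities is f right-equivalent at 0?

The Hessian of f at 0 has rank 0. Corank 2; j^3 = -(s + 3*t)^3 is a perfect cube, so E-series; the 4-jet and mu = 6 give E_6.

E6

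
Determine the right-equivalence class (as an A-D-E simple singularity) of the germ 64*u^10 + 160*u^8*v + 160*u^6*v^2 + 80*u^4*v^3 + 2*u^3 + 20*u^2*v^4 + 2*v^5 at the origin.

The Hessian of f at 0 has rank 0. Corank 2; j^3 = 2*u^3 is a perfect cube, so E-series; the 5-jet and mu = 8 give E_8.

E_{8}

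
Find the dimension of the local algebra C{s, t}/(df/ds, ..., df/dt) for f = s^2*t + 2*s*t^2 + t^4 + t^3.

5

The Hessian of f at 0 is [[0, 0], [0, 0]] with rank 0, so corank 2. A Groebner basis of the Jacobian ideal J(f) in C{s,t} is {s^3 - s^2/4 + t^2/4, s^2/4 + t^3 - t^2/4, s*t + t^2}; counting standard monomials gives mu = 5. Corank 2; j^3 = t*(s + t)^2 has shape L^2 M (L != M), so D-series; mu = 5 gives D_5.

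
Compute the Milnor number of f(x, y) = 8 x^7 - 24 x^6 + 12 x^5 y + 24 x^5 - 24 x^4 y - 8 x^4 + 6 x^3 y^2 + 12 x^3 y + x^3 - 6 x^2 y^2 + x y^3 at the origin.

7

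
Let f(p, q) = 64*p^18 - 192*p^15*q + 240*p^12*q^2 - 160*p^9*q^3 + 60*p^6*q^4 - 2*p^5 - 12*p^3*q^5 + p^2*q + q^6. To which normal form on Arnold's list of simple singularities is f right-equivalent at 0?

D7

The Hessian of f at 0 has rank 0. Corank 2; j^3 = p^2*q has shape L^2 M (L != M), so D-series; mu = 7 gives D_7.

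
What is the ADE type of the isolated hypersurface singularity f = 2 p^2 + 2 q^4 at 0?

A3

The Hessian of f at 0 has rank 1. Corank 1: A-series; mu = 3 gives A_3.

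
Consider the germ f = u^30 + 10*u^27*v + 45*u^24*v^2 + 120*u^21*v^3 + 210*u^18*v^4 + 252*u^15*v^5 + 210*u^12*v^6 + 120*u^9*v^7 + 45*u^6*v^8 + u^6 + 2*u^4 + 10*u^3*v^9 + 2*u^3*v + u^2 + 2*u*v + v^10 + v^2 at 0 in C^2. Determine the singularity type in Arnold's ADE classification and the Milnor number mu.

Type A9, Milnor number mu = 9.

The Hessian of f at 0 is [[2, 2], [2, 2]] with rank 1, so corank 1. A Groebner basis of the Jacobian ideal J(f) in C{u,v} is {-4*u*v^2 - u + v^5 - 3*v^3 - v, u^2/2 + u*v^3 + 3*u*v/2 + v^4/2 + v^2, u^3 + u + v, u^2*v + u*v^2 - u/3 + v^3/3 - v/3}; counting standard monomials gives mu = 9. Corank 1: A-series; mu = 9 gives A_9.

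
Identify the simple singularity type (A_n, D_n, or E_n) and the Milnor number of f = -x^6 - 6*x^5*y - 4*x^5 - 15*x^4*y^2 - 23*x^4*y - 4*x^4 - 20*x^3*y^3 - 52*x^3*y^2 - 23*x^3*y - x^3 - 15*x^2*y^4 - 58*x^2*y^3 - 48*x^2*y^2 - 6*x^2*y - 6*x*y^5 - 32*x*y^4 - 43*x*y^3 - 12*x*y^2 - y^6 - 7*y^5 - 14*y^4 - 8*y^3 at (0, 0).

Type E7, Milnor number mu = 7.

The Hessian of f at 0 has rank 0. Corank 2; j^3 = -(x + 2*y)^3 is a perfect cube, so E-series; the 4-jet and mu = 7 give E_7.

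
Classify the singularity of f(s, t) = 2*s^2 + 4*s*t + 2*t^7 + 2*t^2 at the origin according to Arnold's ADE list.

A_6

The Hessian of f at 0 has rank 1. Corank 1: A-series; mu = 6 gives A_6.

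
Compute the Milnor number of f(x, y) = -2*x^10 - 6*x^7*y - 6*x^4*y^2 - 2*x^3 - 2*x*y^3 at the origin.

The Hessian of f at 0 has rank 0. Corank 2; j^3 = -2*x^3 is a perfect cube, so E-series; the 4-jet and mu = 7 give E_7.

7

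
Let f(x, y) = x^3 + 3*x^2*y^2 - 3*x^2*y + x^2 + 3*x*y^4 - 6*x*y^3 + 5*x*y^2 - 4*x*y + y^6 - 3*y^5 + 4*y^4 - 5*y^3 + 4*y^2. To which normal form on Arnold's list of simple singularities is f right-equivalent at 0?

The Hessian of f at 0 has rank 1. Corank 1: A-series; mu = 2 gives A_2.

A_{2}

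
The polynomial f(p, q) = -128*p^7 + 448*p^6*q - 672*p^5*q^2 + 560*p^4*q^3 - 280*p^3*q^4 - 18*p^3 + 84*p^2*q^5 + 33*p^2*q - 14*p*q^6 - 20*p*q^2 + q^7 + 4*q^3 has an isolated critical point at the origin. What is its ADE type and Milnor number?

The Hessian of f at 0 is [[0, 0], [0, 0]] with rank 0, so corank 2. A Groebner basis of the Jacobian ideal J(f) in C{p,q} is {-2187*p*q/14 + q^6 + 729*q^2/7, p*q^2 - 2*q^3/3, p^2 - 7*p*q/6 + q^2/3}; counting standard monomials gives mu = 8. Corank 2; j^3 = -(2*p - q)*(3*p - 2*q)^2 has shape L^2 M (L != M), so D-series; mu = 8 gives D_8.

Type D_8, Milnor number mu = 8.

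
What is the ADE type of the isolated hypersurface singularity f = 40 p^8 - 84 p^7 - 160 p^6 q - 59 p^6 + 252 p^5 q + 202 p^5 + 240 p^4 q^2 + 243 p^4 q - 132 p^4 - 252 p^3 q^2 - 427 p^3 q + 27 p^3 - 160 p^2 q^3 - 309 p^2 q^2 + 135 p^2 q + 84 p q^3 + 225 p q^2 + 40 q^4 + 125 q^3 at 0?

E_7

The Hessian of f at 0 has rank 0. Corank 2; j^3 = (3*p + 5*q)^3 is a perfect cube, so E-series; the 4-jet and mu = 7 give E_7.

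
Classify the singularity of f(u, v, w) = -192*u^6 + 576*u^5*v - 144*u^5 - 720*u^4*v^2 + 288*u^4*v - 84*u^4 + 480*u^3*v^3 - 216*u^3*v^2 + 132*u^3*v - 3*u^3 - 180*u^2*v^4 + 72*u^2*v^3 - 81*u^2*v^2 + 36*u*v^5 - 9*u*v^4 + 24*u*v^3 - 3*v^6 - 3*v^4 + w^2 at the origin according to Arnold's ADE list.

The Hessian of f at 0 has rank 1. Corank 2; j^3 = -3*u^3 is a perfect cube, so E-series; the 4-jet and mu = 6 give E_6.

E_{6}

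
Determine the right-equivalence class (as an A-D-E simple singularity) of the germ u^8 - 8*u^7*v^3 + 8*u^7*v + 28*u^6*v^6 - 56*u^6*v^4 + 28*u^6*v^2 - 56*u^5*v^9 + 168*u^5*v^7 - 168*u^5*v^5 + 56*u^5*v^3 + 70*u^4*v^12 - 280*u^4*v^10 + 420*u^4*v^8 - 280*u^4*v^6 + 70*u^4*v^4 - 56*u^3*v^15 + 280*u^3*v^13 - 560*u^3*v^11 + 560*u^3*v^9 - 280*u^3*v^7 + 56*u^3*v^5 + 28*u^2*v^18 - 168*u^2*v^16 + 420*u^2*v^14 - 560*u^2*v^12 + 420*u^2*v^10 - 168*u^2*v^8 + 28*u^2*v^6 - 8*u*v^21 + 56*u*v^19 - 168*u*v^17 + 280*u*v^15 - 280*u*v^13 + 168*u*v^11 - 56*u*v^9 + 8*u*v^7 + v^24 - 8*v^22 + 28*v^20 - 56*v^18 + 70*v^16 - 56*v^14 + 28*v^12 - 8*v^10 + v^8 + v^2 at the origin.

A_7

The Hessian of f at 0 is [[0, 0], [0, 2]] with rank 1, so corank 1. A Groebner basis of the Jacobian ideal J(f) in C{u,v} is {u^7, v}; counting standard monomials gives mu = 7. Corank 1: A-series; mu = 7 gives A_7.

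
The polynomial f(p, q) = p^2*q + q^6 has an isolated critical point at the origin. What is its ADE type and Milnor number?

Type D_{7}, Milnor number mu = 7.

The Hessian of f at 0 has rank 0. Corank 2; j^3 = p^2*q has shape L^2 M (L != M), so D-series; mu = 7 gives D_7.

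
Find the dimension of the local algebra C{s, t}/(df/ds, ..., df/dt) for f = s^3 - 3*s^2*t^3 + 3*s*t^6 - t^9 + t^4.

The Hessian of f at 0 is [[0, 0], [0, 0]] with rank 0, so corank 2. A Groebner basis of the Jacobian ideal J(f) in C{s,t} is {t^3, s^2}; counting standard monomials gives mu = 6. Corank 2; j^3 = s^3 is a perfect cube, so E-series; the 4-jet and mu = 6 give E_6.

6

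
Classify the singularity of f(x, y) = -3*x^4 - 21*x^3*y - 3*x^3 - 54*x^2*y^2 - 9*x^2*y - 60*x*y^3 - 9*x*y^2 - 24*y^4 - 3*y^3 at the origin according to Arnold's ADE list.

The Hessian of f at 0 is [[0, 0], [0, 0]] with rank 0, so corank 2. A Groebner basis of the Jacobian ideal J(f) in C{x,y} is {3*x^2 + 6*x*y + y^4 + y^3 + 3*y^2, x^3 + 9*x^2 + 18*x*y + 4*y^3 + 9*y^2, x^2*y - 5*x^2 - 10*x*y - 8*y^3/3 - 5*y^2, 2*x^2 + x*y^2 + 4*x*y + 5*y^3/3 + 2*y^2}; counting standard monomials gives mu = 7. Corank 2; j^3 = -3*(x + y)^3 is a perfect cube, so E-series; the 4-jet and mu = 7 give E_7.

E_{7}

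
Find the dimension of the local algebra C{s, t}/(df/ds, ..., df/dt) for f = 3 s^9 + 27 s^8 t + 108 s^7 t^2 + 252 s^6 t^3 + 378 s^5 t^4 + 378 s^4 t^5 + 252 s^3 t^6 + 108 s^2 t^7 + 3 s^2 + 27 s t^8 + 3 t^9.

The Hessian of f at 0 has rank 1. Corank 1: A-series; mu = 8 gives A_8.

8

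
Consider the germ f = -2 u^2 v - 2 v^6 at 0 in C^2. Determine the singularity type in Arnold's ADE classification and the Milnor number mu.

The Hessian of f at 0 has rank 0. Corank 2; j^3 = -2*u^2*v has shape L^2 M (L != M), so D-series; mu = 7 gives D_7.

Type D_7, Milnor number mu = 7.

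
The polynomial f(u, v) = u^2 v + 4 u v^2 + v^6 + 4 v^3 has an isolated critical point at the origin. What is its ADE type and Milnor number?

Type D_7, Milnor number mu = 7.

The Hessian of f at 0 is [[0, 0], [0, 0]] with rank 0, so corank 2. A Groebner basis of the Jacobian ideal J(f) in C{u,v} is {u^2/6 + v^5 - 2*v^2/3, u^3 + 8*v^3, u*v + 2*v^2}; counting standard monomials gives mu = 7. Corank 2; j^3 = v*(u + 2*v)^2 has shape L^2 M (L != M), so D-series; mu = 7 gives D_7.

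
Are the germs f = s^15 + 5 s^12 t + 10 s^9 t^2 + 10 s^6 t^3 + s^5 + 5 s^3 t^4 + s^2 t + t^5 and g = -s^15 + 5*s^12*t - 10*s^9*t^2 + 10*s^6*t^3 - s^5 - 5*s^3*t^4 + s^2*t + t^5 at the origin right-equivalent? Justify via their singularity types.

Yes.

The Hessian of f at 0 has rank 0. Corank 2; j^3 = s^2*t has shape L^2 M (L != M), so D-series; mu = 6 gives D_6. The Hessian of g at 0 has rank 0. Corank 2; j^3 = s^2*t has shape L^2 M (L != M), so D-series; mu = 6 gives D_6. Both have type D_6, hence right-equivalent.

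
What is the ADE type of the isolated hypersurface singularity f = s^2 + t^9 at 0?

A8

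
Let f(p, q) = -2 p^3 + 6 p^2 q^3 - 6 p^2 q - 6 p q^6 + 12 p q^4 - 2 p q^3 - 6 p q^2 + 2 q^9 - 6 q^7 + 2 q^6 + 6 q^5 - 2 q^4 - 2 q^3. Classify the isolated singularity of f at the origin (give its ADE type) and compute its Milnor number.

The Hessian of f at 0 has rank 0. Corank 2; j^3 = -2*(p + q)^3 is a perfect cube, so E-series; the 4-jet and mu = 7 give E_7.

Type E_7, Milnor number mu = 7.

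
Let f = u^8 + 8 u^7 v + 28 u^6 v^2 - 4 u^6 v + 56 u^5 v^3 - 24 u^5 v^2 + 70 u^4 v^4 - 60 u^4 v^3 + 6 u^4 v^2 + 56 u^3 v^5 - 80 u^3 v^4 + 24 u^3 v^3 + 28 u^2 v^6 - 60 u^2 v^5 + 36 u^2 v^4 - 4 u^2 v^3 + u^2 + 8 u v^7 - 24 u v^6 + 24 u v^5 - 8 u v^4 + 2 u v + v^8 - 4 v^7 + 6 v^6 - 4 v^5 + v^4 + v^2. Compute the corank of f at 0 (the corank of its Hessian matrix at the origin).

Hessian at 0 has rank 1.

1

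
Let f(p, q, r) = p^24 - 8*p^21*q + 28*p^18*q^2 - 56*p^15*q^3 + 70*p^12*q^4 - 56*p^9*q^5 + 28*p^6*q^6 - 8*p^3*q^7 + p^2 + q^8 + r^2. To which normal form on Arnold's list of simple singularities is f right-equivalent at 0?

A_7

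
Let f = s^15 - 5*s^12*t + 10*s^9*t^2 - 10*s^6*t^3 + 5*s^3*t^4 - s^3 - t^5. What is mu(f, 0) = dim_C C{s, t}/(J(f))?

8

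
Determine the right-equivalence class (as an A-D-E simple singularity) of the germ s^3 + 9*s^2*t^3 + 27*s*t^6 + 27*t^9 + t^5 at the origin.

E_8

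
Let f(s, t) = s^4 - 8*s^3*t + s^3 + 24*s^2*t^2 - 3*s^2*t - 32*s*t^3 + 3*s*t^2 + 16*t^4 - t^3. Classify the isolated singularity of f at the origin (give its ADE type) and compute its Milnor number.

Type E_6, Milnor number mu = 6.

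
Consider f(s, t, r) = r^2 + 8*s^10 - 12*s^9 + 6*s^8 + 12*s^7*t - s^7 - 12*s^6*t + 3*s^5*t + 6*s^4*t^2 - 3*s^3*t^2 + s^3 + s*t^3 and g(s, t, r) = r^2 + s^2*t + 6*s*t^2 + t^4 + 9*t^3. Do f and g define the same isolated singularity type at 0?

No.

The Hessian of f at 0 has rank 1. Corank 2; j^3 = s^3 is a perfect cube, so E-series; the 4-jet and mu = 7 give E_7. The Hessian of g at 0 has rank 1. Corank 2; j^3 = t*(s + 3*t)^2 has shape L^2 M (L != M), so D-series; mu = 5 gives D_5. f is E_7 but g is D_5, hence not right-equivalent.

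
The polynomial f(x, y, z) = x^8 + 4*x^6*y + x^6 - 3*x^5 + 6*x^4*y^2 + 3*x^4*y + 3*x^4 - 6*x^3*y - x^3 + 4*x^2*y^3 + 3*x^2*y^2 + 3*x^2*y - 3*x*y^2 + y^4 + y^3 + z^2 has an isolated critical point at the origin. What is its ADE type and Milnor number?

Type E_6, Milnor number mu = 6.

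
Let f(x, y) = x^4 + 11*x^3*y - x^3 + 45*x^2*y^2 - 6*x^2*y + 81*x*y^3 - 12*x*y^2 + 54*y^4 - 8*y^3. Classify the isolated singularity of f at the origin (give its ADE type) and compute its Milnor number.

The Hessian of f at 0 has rank 0. Corank 2; j^3 = -(x + 2*y)^3 is a perfect cube, so E-series; the 4-jet and mu = 7 give E_7.

Type E_7, Milnor number mu = 7.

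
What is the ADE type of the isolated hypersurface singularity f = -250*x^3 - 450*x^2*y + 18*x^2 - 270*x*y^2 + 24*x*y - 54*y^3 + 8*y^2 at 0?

A_2

The Hessian of f at 0 has rank 1. Corank 1: A-series; mu = 2 gives A_2.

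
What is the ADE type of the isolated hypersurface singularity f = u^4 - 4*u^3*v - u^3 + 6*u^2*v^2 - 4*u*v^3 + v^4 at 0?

The Hessian of f at 0 is [[0, 0], [0, 0]] with rank 0, so corank 2. A Groebner basis of the Jacobian ideal J(f) in C{u,v} is {v^4, u*v^2 - v^3/3, u^2}; counting standard monomials gives mu = 6. Corank 2; j^3 = -u^3 is a perfect cube, so E-series; the 4-jet and mu = 6 give E_6.

E_6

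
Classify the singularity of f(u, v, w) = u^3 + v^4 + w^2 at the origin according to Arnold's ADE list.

E_6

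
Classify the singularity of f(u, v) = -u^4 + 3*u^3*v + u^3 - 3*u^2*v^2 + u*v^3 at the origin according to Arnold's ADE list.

E_7

The Hessian of f at 0 has rank 0. Corank 2; j^3 = u^3 is a perfect cube, so E-series; the 4-jet and mu = 7 give E_7.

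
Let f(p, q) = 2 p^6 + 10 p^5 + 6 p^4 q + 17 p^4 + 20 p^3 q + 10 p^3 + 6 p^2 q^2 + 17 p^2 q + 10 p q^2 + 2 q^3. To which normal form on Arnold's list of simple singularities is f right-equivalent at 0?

D_4

The Hessian of f at 0 has rank 0. Corank 2; j^3 = (2*p + q)*(5*p^2 + 6*p*q + 2*q^2) splits into three distinct lines over C (the quadratic factor has nonzero discriminant), so D_4.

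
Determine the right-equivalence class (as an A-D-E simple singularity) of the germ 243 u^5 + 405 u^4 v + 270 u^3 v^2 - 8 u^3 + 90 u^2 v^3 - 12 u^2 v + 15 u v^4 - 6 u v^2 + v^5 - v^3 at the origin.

E8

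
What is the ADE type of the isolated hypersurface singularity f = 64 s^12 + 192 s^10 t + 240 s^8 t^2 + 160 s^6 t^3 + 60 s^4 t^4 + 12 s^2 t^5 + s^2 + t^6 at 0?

A_{5}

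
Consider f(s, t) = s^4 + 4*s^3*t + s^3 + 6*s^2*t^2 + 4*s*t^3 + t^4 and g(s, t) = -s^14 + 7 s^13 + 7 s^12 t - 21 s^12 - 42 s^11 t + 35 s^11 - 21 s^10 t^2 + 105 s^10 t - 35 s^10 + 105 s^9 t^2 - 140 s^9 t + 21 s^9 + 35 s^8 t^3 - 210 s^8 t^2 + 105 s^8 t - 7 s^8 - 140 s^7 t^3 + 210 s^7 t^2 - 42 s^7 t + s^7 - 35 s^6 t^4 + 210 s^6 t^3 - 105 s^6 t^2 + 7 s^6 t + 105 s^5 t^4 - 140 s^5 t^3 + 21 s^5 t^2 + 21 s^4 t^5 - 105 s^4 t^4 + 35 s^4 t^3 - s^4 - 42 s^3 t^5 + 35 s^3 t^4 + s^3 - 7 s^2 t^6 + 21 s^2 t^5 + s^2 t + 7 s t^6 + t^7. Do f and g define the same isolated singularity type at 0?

No.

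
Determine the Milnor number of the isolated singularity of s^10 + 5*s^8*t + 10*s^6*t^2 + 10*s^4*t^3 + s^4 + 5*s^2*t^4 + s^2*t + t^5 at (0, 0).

6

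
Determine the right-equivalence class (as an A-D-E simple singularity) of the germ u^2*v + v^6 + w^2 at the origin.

The Hessian of f at 0 has rank 1. Corank 2; j^3 = u^2*v has shape L^2 M (L != M), so D-series; mu = 7 gives D_7.

D_7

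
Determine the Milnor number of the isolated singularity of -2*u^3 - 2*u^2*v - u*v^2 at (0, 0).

The Hessian of f at 0 has rank 0. Corank 2; j^3 = -u*(2*u^2 + 2*u*v + v^2) splits into three distinct lines over C (the quadratic factor has nonzero discriminant), so D_4.

4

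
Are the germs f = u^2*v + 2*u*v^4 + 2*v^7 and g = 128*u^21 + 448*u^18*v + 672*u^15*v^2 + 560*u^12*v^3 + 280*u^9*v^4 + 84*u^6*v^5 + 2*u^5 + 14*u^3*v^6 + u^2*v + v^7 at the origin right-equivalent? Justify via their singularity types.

The Hessian of f at 0 is [[0, 0], [0, 0]] with rank 0, so corank 2. A Groebner basis of the Jacobian ideal J(f) in C{u,v} is {-u^2/6 + u*v^3, u*v + v^4, u^3, u^2*v}; counting standard monomials gives mu = 8. Corank 2; j^3 = u^2*v has shape L^2 M (L != M), so D-series; mu = 8 gives D_8. The Hessian of g at 0 is [[0, 0], [0, 0]] with rank 0, so corank 2. A Groebner basis of the Jacobian ideal J(g) in C{u,v} is {u^2/7 + v^6, u^3, u*v}; counting standard monomials gives mu = 8. Corank 2; j^3 = u^2*v has shape L^2 M (L != M), so D-series; mu = 8 gives D_8. Both have type D_8, hence right-equivalent.

Yes.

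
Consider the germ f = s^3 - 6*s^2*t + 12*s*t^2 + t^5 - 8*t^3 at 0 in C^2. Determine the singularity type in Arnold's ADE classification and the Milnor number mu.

The Hessian of f at 0 has rank 0. Corank 2; j^3 = (s - 2*t)^3 is a perfect cube, so E-series; the 5-jet and mu = 8 give E_8.

Type E_{8}, Milnor number mu = 8.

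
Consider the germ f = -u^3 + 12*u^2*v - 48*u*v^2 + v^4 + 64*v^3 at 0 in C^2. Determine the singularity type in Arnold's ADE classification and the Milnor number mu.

The Hessian of f at 0 has rank 0. Corank 2; j^3 = -(u - 4*v)^3 is a perfect cube, so E-series; the 4-jet and mu = 6 give E_6.

Type E_{6}, Milnor number mu = 6.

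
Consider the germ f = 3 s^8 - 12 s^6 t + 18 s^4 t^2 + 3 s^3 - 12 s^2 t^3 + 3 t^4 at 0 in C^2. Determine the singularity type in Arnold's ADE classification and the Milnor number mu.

Type E_{6}, Milnor number mu = 6.

The Hessian of f at 0 is [[0, 0], [0, 0]] with rank 0, so corank 2. A Groebner basis of the Jacobian ideal J(f) in C{s,t} is {t^3, s^2}; counting standard monomials gives mu = 6. Corank 2; j^3 = 3*s^3 is a perfect cube, so E-series; the 4-jet and mu = 6 give E_6.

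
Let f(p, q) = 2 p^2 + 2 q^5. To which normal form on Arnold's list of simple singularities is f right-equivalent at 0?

The Hessian of f at 0 is [[4, 0], [0, 0]] with rank 1, so corank 1. A Groebner basis of the Jacobian ideal J(f) in C{p,q} is {q^4, p}; counting standard monomials gives mu = 4. Corank 1: A-series; mu = 4 gives A_4.

A_4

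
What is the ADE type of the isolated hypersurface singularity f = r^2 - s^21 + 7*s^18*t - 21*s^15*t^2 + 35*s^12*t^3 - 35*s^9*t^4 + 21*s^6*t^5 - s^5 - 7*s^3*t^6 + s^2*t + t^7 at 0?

D_8

The Hessian of f at 0 has rank 1. Corank 2; j^3 = s^2*t has shape L^2 M (L != M), so D-series; mu = 8 gives D_8.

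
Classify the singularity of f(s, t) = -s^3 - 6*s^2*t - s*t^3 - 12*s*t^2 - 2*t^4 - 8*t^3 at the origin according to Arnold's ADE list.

The Hessian of f at 0 has rank 0. Corank 2; j^3 = -(s + 2*t)^3 is a perfect cube, so E-series; the 4-jet and mu = 7 give E_7.

E_7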